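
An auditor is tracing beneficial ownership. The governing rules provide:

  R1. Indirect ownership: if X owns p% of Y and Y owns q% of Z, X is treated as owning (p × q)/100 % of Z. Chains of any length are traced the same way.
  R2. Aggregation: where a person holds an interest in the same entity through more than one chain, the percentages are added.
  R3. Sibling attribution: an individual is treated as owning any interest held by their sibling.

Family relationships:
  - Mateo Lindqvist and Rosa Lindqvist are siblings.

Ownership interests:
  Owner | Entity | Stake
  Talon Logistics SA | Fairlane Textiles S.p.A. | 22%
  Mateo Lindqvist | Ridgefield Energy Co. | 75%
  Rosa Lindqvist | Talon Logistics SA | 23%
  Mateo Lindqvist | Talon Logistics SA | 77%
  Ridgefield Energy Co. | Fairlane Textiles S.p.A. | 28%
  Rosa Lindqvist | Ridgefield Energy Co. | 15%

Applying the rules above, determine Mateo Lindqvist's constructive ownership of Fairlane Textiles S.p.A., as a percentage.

47.2%

By sibling attribution (R3), Mateo Lindqvist is treated as also owning Rosa Lindqvist's interest in Ridgefield Energy Co, giving 75% + 15% = 90%.
By sibling attribution (R3), Mateo Lindqvist is treated as also owning Rosa Lindqvist's interest in Talon Logistics SA, giving 77% + 23% = 100%.
Chain via Ridgefield Energy Co. (R1): 90% × 28% = 25.2% of Fairlane Textiles S.p.A.
Chain via Talon Logistics SA (R1): 100% × 22% = 22% of Fairlane Textiles S.p.A.
Aggregating (R2): 25.2% + 22% = 47.2%.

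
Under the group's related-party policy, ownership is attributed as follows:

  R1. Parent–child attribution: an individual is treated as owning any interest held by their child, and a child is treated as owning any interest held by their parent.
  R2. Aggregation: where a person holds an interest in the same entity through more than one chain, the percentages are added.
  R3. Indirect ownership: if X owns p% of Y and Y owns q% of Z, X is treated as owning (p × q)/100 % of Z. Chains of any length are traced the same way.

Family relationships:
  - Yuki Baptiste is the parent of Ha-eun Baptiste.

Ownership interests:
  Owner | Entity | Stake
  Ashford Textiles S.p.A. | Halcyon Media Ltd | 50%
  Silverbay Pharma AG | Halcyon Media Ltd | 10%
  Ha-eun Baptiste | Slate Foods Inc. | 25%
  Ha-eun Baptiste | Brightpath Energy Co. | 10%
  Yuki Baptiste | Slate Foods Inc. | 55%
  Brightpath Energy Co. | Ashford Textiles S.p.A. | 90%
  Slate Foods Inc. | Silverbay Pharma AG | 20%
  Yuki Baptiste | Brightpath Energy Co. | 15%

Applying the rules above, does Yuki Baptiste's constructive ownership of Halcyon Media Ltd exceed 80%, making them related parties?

No

By parent–child attribution (R1), Yuki Baptiste is treated as also owning Ha-eun Baptiste's interest in Slate Foods Inc, giving 55% + 25% = 80%.
By parent–child attribution (R1), Yuki Baptiste is treated as also owning Ha-eun Baptiste's interest in Brightpath Energy Co, giving 15% + 10% = 25%.
Chain via Slate Foods Inc. → Silverbay Pharma AG (R3): 80% × 20% × 10% = 1.6% of Halcyon Media Ltd.
Chain via Brightpath Energy Co. → Ashford Textiles S.p.A. (R3): 25% × 90% × 50% = 11.25% of Halcyon Media Ltd.
Aggregating (R2): 1.6% + 11.25% = 12.85%.
12.85% does not exceed the 80% threshold, so Yuki is not a related party to Halcyon Media Ltd.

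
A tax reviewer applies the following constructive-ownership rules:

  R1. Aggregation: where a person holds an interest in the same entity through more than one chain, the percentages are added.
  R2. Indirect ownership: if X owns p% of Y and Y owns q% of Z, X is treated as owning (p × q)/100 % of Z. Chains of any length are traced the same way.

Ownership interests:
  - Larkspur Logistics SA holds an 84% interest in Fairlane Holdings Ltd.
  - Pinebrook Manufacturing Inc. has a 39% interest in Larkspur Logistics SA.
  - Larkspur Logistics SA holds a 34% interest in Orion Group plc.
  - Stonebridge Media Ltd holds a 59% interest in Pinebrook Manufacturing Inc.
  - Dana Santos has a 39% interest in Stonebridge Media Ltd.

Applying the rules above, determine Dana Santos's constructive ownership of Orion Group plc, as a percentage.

3.051126%

Chain via Stonebridge Media Ltd → Pinebrook Manufacturing Inc. → Larkspur Logistics SA (R2): 39% × 59% × 39% × 34% = 3.051126% of Orion Group plc.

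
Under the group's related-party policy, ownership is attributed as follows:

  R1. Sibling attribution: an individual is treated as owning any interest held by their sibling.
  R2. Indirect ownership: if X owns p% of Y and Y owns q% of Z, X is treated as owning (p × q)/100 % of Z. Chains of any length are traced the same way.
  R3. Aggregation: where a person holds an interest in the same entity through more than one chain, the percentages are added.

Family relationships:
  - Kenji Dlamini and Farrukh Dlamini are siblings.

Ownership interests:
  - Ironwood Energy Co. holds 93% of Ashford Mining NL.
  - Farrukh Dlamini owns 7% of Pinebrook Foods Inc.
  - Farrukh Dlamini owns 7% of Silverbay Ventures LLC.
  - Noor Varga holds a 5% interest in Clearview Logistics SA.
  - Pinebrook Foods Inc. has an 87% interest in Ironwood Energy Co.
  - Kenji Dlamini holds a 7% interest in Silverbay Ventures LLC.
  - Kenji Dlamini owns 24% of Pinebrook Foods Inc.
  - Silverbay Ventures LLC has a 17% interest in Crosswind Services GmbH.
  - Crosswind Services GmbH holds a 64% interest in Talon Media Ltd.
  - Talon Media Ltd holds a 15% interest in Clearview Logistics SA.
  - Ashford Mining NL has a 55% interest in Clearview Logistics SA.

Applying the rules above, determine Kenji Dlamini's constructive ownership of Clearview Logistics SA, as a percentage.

14.023635%

By sibling attribution (R1), Kenji Dlamini is treated as also owning Farrukh Dlamini's interest in Silverbay Ventures LLC, giving 7% + 7% = 14%.
By sibling attribution (R1), Kenji Dlamini is treated as also owning Farrukh Dlamini's interest in Pinebrook Foods Inc, giving 24% + 7% = 31%.
Chain via Silverbay Ventures LLC → Crosswind Services GmbH → Talon Media Ltd (R2): 14% × 17% × 64% × 15% = 0.22848% of Clearview Logistics SA.
Chain via Pinebrook Foods Inc. → Ironwood Energy Co. → Ashford Mining NL (R2): 31% × 87% × 93% × 55% = 13.795155% of Clearview Logistics SA.
Aggregating (R3): 0.22848% + 13.795155% = 14.023635%.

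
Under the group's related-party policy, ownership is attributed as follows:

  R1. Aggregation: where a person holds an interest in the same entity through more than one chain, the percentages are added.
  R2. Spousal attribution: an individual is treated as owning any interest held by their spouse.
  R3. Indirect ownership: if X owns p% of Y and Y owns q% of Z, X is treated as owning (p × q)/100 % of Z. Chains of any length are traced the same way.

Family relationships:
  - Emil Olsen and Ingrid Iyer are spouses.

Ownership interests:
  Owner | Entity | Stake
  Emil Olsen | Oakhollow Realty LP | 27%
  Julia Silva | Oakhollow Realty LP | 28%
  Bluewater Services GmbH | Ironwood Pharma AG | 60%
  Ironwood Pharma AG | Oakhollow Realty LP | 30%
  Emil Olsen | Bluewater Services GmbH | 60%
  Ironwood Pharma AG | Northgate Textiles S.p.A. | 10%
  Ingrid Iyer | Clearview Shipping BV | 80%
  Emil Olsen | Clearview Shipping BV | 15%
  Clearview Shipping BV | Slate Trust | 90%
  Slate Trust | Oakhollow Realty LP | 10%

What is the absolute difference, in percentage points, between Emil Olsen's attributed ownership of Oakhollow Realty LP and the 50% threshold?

3.65

By spousal attribution (R2), Emil Olsen is treated as also owning Ingrid Iyer's interest in Clearview Shipping BV, giving 15% + 80% = 95%.
Chain via Clearview Shipping BV → Slate Trust (R3): 95% × 90% × 10% = 8.55% of Oakhollow Realty LP.
Chain via Bluewater Services GmbH → Ironwood Pharma AG (R3): 60% × 60% × 30% = 10.8% of Oakhollow Realty LP.
Direct interest in Oakhollow Realty LP: 27%.
Aggregating (R1): 8.55% + 10.8% + 27% = 46.35%.
46.35% falls short of the 50% threshold by 3.65 percentage points.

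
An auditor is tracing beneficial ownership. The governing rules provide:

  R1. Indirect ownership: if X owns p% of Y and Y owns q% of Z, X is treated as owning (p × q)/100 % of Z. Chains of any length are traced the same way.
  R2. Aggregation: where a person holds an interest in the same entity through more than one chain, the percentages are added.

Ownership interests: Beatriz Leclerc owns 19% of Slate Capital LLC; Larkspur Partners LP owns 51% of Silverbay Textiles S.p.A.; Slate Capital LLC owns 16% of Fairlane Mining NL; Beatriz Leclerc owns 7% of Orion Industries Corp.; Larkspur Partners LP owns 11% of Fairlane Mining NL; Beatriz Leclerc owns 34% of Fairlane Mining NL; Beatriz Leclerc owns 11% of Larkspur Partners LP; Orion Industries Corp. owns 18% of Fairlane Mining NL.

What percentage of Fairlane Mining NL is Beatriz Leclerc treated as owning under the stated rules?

Chain via Orion Industries Corp. (R1): 7% × 18% = 1.26% of Fairlane Mining NL.
Chain via Slate Capital LLC (R1): 19% × 16% = 3.04% of Fairlane Mining NL.
Chain via Larkspur Partners LP (R1): 11% × 11% = 1.21% of Fairlane Mining NL.
Direct interest in Fairlane Mining NL: 34%.
Aggregating (R2): 1.26% + 3.04% + 1.21% + 34% = 39.51%.

39.51%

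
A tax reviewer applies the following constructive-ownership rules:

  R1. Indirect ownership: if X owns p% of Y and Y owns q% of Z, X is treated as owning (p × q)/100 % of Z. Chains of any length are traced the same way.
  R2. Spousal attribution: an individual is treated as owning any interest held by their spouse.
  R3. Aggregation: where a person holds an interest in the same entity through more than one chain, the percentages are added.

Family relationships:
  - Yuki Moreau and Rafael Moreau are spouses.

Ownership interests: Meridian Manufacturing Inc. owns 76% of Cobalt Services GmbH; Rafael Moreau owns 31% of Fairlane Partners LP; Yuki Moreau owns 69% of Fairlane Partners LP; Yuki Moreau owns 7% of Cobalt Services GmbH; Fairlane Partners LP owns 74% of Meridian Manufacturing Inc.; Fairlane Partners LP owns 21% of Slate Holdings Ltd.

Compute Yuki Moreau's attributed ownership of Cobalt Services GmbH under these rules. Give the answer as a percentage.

63.24%

By spousal attribution (R2), Yuki Moreau is treated as also owning Rafael Moreau's interest in Fairlane Partners LP, giving 69% + 31% = 100%.
Chain via Fairlane Partners LP → Meridian Manufacturing Inc. (R1): 100% × 74% × 76% = 56.24% of Cobalt Services GmbH.
Direct interest in Cobalt Services GmbH: 7%.
Aggregating (R3): 56.24% + 7% = 63.24%.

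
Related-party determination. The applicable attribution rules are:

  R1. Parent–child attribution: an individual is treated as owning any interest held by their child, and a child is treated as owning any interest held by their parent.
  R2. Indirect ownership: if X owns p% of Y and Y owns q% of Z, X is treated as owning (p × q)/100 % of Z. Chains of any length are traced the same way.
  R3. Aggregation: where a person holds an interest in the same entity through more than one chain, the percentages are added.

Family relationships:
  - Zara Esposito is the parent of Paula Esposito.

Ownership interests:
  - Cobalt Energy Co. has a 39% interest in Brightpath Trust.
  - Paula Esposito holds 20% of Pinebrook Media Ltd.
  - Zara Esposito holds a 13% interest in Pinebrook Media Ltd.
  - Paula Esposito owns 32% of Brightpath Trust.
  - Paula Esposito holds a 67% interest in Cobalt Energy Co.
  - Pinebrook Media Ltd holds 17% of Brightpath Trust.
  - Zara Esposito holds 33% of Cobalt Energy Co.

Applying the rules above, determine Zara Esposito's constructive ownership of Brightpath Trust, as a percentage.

By parent–child attribution (R1), Zara Esposito is treated as also owning Paula Esposito's interest in Pinebrook Media Ltd, giving 13% + 20% = 33%.
By parent–child attribution (R1), Zara Esposito is treated as also owning Paula Esposito's interest in Cobalt Energy Co, giving 33% + 67% = 100%.
By parent–child attribution (R1), Zara Esposito is treated as owning Paula Esposito's 32% interest in Brightpath Trust.
Chain via Pinebrook Media Ltd (R2): 33% × 17% = 5.61% of Brightpath Trust.
Chain via Cobalt Energy Co. (R2): 100% × 39% = 39% of Brightpath Trust.
Direct interest in Brightpath Trust: 32%.
Aggregating (R3): 5.61% + 39% + 32% = 76.61%.

76.61%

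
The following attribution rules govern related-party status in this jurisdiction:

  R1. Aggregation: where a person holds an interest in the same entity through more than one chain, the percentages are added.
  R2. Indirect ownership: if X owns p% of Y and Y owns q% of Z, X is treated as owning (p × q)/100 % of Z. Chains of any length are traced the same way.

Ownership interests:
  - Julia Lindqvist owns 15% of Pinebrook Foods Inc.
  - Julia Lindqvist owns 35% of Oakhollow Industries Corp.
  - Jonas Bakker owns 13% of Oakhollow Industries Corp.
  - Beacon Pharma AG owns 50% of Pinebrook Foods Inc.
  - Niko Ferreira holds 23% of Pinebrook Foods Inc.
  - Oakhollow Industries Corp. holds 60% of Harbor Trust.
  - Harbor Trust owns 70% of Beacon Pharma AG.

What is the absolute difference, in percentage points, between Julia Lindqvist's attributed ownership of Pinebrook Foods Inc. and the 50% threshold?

Chain via Oakhollow Industries Corp. → Harbor Trust → Beacon Pharma AG (R2): 35% × 60% × 70% × 50% = 7.35% of Pinebrook Foods Inc.
Direct interest in Pinebrook Foods Inc: 15%.
Aggregating (R1): 7.35% + 15% = 22.35%.
22.35% falls short of the 50% threshold by 27.65 percentage points.

27.65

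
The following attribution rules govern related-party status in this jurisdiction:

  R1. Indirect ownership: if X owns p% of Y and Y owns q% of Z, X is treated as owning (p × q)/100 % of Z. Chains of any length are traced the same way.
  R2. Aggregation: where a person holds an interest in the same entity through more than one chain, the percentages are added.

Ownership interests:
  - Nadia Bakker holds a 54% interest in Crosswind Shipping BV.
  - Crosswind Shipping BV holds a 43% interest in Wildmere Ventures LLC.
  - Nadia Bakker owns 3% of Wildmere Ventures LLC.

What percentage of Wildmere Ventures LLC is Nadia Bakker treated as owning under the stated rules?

Chain via Crosswind Shipping BV (R1): 54% × 43% = 23.22% of Wildmere Ventures LLC.
Direct interest in Wildmere Ventures LLC: 3%.
Aggregating (R2): 23.22% + 3% = 26.22%.

26.22%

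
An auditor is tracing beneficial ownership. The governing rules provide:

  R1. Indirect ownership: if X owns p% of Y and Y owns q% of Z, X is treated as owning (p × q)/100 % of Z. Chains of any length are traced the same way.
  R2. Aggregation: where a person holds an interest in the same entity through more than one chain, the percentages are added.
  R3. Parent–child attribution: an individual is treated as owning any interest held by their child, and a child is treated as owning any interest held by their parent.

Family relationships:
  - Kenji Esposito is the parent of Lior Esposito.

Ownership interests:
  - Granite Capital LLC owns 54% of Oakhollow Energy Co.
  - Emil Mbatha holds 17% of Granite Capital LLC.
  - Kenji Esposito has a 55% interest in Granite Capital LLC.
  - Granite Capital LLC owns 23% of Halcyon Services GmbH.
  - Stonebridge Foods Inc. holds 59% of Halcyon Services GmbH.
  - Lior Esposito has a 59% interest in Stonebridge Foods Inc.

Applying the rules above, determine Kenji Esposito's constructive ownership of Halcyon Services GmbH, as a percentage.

By parent–child attribution (R3), Kenji Esposito is treated as owning Lior Esposito's 59% interest in Stonebridge Foods Inc.
Chain via Granite Capital LLC (R1): 55% × 23% = 12.65% of Halcyon Services GmbH.
Chain via Stonebridge Foods Inc. (R1): 59% × 59% = 34.81% of Halcyon Services GmbH.
Aggregating (R2): 12.65% + 34.81% = 47.46%.

47.46%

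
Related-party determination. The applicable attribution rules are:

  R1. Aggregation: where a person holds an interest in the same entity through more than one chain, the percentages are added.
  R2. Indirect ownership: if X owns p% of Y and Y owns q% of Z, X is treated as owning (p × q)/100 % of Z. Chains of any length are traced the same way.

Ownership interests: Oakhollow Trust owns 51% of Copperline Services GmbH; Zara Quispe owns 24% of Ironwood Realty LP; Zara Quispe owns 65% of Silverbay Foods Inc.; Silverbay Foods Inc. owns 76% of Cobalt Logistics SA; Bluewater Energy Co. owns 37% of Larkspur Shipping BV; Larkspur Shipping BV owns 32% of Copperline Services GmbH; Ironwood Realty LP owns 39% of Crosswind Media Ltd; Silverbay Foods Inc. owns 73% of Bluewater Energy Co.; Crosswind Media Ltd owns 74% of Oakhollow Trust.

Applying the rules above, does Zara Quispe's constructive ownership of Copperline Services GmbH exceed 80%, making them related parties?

Chain via Ironwood Realty LP → Crosswind Media Ltd → Oakhollow Trust (R2): 24% × 39% × 74% × 51% = 3.532464% of Copperline Services GmbH.
Chain via Silverbay Foods Inc. → Bluewater Energy Co. → Larkspur Shipping BV (R2): 65% × 73% × 37% × 32% = 5.61808% of Copperline Services GmbH.
Aggregating (R1): 3.532464% + 5.61808% = 9.150544%.
9.150544% does not exceed the 80% threshold, so Zara is not a related party to Copperline Services GmbH.

No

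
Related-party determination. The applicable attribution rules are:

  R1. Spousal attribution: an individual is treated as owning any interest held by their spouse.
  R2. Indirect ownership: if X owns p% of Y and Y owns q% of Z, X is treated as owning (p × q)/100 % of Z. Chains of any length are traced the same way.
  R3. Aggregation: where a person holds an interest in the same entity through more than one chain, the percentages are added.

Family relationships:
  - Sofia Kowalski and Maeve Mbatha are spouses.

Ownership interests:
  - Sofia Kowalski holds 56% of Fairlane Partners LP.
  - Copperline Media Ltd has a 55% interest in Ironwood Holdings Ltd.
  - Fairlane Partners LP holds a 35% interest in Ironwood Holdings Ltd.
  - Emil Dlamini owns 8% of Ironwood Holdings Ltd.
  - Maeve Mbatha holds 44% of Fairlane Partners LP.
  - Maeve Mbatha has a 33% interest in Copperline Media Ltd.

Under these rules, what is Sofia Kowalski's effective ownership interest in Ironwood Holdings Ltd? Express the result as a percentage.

53.15%

By spousal attribution (R1), Sofia Kowalski is treated as also owning Maeve Mbatha's interest in Fairlane Partners LP, giving 56% + 44% = 100%.
By spousal attribution (R1), Sofia Kowalski is treated as owning Maeve Mbatha's 33% interest in Copperline Media Ltd.
Chain via Fairlane Partners LP (R2): 100% × 35% = 35% of Ironwood Holdings Ltd.
Chain via Copperline Media Ltd (R2): 33% × 55% = 18.15% of Ironwood Holdings Ltd.
Aggregating (R3): 35% + 18.15% = 53.15%.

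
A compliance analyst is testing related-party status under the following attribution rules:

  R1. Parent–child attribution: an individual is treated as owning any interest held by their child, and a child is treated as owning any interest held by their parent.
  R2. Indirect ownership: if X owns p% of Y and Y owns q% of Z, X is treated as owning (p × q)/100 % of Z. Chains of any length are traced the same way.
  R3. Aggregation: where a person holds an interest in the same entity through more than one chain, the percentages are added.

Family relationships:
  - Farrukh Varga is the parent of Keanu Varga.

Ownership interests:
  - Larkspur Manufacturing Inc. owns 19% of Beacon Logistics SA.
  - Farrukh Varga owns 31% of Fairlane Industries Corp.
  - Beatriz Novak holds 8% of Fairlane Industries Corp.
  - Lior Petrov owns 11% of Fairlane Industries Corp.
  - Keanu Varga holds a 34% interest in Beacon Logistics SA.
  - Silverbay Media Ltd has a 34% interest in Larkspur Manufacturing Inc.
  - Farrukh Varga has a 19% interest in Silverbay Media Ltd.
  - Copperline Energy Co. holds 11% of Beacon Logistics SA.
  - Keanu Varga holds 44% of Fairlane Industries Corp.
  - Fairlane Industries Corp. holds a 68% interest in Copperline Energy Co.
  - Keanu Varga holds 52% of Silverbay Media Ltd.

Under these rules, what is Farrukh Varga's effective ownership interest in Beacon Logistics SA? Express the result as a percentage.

By parent–child attribution (R1), Farrukh Varga is treated as also owning Keanu Varga's interest in Silverbay Media Ltd, giving 19% + 52% = 71%.
By parent–child attribution (R1), Farrukh Varga is treated as also owning Keanu Varga's interest in Fairlane Industries Corp, giving 31% + 44% = 75%.
By parent–child attribution (R1), Farrukh Varga is treated as owning Keanu Varga's 34% interest in Beacon Logistics SA.
Chain via Silverbay Media Ltd → Larkspur Manufacturing Inc. (R2): 71% × 34% × 19% = 4.5866% of Beacon Logistics SA.
Chain via Fairlane Industries Corp. → Copperline Energy Co. (R2): 75% × 68% × 11% = 5.61% of Beacon Logistics SA.
Direct interest in Beacon Logistics SA: 34%.
Aggregating (R3): 4.5866% + 5.61% + 34% = 44.1966%.

44.1966%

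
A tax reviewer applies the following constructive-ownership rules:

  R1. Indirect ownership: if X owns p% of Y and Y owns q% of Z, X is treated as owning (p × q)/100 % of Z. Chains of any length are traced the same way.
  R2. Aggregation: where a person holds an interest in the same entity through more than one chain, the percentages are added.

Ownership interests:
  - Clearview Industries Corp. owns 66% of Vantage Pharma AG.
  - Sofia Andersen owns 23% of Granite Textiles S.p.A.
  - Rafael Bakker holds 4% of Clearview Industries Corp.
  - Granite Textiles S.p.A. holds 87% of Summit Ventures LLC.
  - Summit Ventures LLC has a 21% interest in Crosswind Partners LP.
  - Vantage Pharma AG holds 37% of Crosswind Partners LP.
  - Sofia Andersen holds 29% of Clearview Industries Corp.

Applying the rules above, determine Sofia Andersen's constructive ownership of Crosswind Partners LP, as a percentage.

11.2839%

Chain via Granite Textiles S.p.A. → Summit Ventures LLC (R1): 23% × 87% × 21% = 4.2021% of Crosswind Partners LP.
Chain via Clearview Industries Corp. → Vantage Pharma AG (R1): 29% × 66% × 37% = 7.0818% of Crosswind Partners LP.
Aggregating (R2): 4.2021% + 7.0818% = 11.2839%.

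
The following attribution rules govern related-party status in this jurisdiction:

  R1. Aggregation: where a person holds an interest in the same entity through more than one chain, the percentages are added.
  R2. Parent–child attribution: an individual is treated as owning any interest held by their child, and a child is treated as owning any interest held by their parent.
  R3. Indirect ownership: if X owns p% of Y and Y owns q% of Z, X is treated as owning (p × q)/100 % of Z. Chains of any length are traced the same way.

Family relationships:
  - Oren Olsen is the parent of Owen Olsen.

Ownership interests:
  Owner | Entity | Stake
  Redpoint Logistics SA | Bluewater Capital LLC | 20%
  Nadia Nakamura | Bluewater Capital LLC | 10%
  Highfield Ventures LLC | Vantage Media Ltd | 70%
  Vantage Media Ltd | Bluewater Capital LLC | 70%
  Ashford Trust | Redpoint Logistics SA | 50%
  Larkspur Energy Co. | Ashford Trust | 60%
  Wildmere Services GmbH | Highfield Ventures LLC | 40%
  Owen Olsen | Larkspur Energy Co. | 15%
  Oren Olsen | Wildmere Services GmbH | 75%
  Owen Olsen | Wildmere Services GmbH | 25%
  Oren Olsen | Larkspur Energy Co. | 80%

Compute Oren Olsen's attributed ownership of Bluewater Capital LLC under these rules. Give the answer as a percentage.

25.3%

By parent–child attribution (R2), Oren Olsen is treated as also owning Owen Olsen's interest in Wildmere Services GmbH, giving 75% + 25% = 100%.
By parent–child attribution (R2), Oren Olsen is treated as also owning Owen Olsen's interest in Larkspur Energy Co, giving 80% + 15% = 95%.
Chain via Wildmere Services GmbH → Highfield Ventures LLC → Vantage Media Ltd (R3): 100% × 40% × 70% × 70% = 19.6% of Bluewater Capital LLC.
Chain via Larkspur Energy Co. → Ashford Trust → Redpoint Logistics SA (R3): 95% × 60% × 50% × 20% = 5.7% of Bluewater Capital LLC.
Aggregating (R1): 19.6% + 5.7% = 25.3%.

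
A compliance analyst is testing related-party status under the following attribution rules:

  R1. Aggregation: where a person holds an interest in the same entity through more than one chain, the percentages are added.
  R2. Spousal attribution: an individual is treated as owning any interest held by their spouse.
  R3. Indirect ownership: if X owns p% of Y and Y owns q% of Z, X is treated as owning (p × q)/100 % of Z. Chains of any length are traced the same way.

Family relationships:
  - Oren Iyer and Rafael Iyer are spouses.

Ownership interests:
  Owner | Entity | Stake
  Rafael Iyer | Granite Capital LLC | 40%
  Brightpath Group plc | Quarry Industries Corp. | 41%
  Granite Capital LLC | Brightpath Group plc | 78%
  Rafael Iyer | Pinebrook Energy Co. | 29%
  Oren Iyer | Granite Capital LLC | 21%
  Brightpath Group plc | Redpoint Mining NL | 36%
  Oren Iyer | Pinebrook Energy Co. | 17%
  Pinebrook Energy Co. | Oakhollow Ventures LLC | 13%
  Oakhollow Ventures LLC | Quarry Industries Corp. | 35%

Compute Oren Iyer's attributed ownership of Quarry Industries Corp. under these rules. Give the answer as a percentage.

By spousal attribution (R2), Oren Iyer is treated as also owning Rafael Iyer's interest in Granite Capital LLC, giving 21% + 40% = 61%.
By spousal attribution (R2), Oren Iyer is treated as also owning Rafael Iyer's interest in Pinebrook Energy Co, giving 17% + 29% = 46%.
Chain via Granite Capital LLC → Brightpath Group plc (R3): 61% × 78% × 41% = 19.5078% of Quarry Industries Corp.
Chain via Pinebrook Energy Co. → Oakhollow Ventures LLC (R3): 46% × 13% × 35% = 2.093% of Quarry Industries Corp.
Aggregating (R1): 19.5078% + 2.093% = 21.6008%.

21.6008%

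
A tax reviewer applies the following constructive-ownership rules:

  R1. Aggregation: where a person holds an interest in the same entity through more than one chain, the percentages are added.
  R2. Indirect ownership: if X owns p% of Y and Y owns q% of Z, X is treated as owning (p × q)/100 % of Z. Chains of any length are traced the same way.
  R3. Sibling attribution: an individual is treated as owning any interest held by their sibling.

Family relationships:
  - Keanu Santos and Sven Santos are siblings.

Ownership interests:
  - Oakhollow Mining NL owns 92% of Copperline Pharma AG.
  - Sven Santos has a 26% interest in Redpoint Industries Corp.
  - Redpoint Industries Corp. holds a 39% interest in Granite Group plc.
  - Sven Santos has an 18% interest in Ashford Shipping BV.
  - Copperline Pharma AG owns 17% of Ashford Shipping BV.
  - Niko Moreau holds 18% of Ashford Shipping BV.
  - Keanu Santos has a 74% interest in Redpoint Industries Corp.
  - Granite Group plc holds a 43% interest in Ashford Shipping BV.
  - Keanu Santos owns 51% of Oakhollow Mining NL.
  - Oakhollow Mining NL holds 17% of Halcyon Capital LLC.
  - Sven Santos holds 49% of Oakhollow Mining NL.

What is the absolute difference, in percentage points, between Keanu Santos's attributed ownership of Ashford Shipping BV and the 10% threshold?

By sibling attribution (R3), Keanu Santos is treated as also owning Sven Santos's interest in Oakhollow Mining NL, giving 51% + 49% = 100%.
By sibling attribution (R3), Keanu Santos is treated as also owning Sven Santos's interest in Redpoint Industries Corp, giving 74% + 26% = 100%.
By sibling attribution (R3), Keanu Santos is treated as owning Sven Santos's 18% interest in Ashford Shipping BV.
Chain via Oakhollow Mining NL → Copperline Pharma AG (R2): 100% × 92% × 17% = 15.64% of Ashford Shipping BV.
Chain via Redpoint Industries Corp. → Granite Group plc (R2): 100% × 39% × 43% = 16.77% of Ashford Shipping BV.
Direct interest in Ashford Shipping BV: 18%.
Aggregating (R1): 15.64% + 16.77% + 18% = 50.41%.
50.41% exceeds the 10% threshold by 40.41 percentage points.

40.41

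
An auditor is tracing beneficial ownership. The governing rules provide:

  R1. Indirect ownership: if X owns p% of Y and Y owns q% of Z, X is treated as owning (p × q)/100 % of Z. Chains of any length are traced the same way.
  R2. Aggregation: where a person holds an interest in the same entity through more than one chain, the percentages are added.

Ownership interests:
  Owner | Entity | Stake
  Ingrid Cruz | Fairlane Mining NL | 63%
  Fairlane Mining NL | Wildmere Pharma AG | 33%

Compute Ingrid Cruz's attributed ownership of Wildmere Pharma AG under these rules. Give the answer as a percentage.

Chain via Fairlane Mining NL (R1): 63% × 33% = 20.79% of Wildmere Pharma AG.

20.79%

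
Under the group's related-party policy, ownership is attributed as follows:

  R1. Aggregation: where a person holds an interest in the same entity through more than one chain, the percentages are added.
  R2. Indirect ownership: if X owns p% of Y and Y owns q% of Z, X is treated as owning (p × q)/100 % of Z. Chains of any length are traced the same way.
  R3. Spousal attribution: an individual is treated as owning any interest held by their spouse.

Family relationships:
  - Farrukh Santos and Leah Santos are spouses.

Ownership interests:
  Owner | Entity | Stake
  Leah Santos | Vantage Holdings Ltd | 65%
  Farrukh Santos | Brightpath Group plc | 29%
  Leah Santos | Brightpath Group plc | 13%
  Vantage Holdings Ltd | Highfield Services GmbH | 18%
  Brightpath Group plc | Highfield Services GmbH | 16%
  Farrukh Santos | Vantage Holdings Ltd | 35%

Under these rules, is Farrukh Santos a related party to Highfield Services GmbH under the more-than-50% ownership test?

By spousal attribution (R3), Farrukh Santos is treated as also owning Leah Santos's interest in Brightpath Group plc, giving 29% + 13% = 42%.
By spousal attribution (R3), Farrukh Santos is treated as also owning Leah Santos's interest in Vantage Holdings Ltd, giving 35% + 65% = 100%.
Chain via Brightpath Group plc (R2): 42% × 16% = 6.72% of Highfield Services GmbH.
Chain via Vantage Holdings Ltd (R2): 100% × 18% = 18% of Highfield Services GmbH.
Aggregating (R1): 6.72% + 18% = 24.72%.
24.72% does not exceed the 50% threshold, so Farrukh is not a related party to Highfield Services GmbH.

No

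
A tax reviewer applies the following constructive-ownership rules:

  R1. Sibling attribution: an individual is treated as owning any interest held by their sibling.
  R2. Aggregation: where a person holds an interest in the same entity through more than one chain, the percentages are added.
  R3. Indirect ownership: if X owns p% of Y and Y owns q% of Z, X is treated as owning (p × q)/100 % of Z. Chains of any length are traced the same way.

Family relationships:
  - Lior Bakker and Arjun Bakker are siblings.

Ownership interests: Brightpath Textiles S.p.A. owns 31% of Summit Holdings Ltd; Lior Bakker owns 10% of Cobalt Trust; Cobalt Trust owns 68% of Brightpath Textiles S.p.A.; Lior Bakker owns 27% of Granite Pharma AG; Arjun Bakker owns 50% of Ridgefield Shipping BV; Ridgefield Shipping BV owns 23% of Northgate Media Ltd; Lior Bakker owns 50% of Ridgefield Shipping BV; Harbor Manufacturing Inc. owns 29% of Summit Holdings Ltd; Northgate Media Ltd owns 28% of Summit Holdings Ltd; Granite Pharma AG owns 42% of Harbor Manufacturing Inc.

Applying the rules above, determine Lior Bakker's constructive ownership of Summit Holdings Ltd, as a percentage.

11.8366%

By sibling attribution (R1), Lior Bakker is treated as also owning Arjun Bakker's interest in Ridgefield Shipping BV, giving 50% + 50% = 100%.
Chain via Granite Pharma AG → Harbor Manufacturing Inc. (R3): 27% × 42% × 29% = 3.2886% of Summit Holdings Ltd.
Chain via Ridgefield Shipping BV → Northgate Media Ltd (R3): 100% × 23% × 28% = 6.44% of Summit Holdings Ltd.
Chain via Cobalt Trust → Brightpath Textiles S.p.A. (R3): 10% × 68% × 31% = 2.108% of Summit Holdings Ltd.
Aggregating (R2): 3.2886% + 6.44% + 2.108% = 11.8366%.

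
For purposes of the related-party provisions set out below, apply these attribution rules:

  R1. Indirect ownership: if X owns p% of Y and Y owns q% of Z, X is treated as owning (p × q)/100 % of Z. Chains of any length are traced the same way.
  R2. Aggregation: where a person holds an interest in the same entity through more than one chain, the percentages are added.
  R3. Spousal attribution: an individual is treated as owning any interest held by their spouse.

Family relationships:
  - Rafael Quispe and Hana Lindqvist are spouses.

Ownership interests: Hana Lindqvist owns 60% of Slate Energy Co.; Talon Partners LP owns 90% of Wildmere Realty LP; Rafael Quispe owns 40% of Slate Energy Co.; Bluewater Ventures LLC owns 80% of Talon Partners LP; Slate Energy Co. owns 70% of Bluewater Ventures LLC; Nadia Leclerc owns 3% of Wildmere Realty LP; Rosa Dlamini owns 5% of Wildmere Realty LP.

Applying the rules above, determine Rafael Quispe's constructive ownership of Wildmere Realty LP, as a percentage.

50.4%

By spousal attribution (R3), Rafael Quispe is treated as also owning Hana Lindqvist's interest in Slate Energy Co, giving 40% + 60% = 100%.
Chain via Slate Energy Co. → Bluewater Ventures LLC → Talon Partners LP (R1): 100% × 70% × 80% × 90% = 50.4% of Wildmere Realty LP.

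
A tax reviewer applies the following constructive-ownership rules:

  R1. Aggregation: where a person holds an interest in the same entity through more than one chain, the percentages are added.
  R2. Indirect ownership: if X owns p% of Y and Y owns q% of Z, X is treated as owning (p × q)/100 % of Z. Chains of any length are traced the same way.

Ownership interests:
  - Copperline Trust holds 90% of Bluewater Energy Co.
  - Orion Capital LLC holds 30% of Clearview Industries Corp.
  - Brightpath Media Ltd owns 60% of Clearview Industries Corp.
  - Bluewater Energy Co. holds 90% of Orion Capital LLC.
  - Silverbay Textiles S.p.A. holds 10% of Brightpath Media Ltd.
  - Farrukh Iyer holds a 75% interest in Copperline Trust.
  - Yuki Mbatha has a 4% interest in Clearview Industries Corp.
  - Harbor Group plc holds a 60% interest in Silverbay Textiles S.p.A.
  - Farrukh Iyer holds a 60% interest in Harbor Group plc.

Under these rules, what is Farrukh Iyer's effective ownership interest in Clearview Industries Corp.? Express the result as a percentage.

Chain via Harbor Group plc → Silverbay Textiles S.p.A. → Brightpath Media Ltd (R2): 60% × 60% × 10% × 60% = 2.16% of Clearview Industries Corp.
Chain via Copperline Trust → Bluewater Energy Co. → Orion Capital LLC (R2): 75% × 90% × 90% × 30% = 18.225% of Clearview Industries Corp.
Aggregating (R1): 2.16% + 18.225% = 20.385%.

20.385%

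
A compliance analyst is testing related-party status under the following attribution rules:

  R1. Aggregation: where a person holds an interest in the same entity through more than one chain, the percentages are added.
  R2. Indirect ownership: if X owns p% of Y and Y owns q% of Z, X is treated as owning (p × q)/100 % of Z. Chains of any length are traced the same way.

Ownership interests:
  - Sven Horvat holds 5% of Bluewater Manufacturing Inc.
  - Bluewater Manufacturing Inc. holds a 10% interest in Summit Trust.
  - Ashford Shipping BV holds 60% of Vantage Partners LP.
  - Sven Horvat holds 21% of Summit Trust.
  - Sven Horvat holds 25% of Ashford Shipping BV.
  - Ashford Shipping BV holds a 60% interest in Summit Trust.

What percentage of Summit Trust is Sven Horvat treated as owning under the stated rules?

Chain via Ashford Shipping BV (R2): 25% × 60% = 15% of Summit Trust.
Chain via Bluewater Manufacturing Inc. (R2): 5% × 10% = 0.5% of Summit Trust.
Direct interest in Summit Trust: 21%.
Aggregating (R1): 15% + 0.5% + 21% = 36.5%.

36.5%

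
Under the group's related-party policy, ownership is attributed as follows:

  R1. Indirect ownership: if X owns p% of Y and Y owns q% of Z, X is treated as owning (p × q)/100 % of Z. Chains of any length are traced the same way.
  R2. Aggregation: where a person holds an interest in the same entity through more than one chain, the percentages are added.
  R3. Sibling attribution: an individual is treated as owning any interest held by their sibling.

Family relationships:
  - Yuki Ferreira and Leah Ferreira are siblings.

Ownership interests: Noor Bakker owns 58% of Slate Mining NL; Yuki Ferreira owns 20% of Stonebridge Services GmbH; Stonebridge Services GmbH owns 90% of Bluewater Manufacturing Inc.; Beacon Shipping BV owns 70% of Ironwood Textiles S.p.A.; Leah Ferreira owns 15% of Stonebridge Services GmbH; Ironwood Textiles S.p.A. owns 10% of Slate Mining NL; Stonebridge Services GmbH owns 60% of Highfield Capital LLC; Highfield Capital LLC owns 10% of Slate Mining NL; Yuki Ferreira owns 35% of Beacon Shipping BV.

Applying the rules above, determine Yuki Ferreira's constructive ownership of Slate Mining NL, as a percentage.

By sibling attribution (R3), Yuki Ferreira is treated as also owning Leah Ferreira's interest in Stonebridge Services GmbH, giving 20% + 15% = 35%.
Chain via Stonebridge Services GmbH → Highfield Capital LLC (R1): 35% × 60% × 10% = 2.1% of Slate Mining NL.
Chain via Beacon Shipping BV → Ironwood Textiles S.p.A. (R1): 35% × 70% × 10% = 2.45% of Slate Mining NL.
Aggregating (R2): 2.1% + 2.45% = 4.55%.

4.55%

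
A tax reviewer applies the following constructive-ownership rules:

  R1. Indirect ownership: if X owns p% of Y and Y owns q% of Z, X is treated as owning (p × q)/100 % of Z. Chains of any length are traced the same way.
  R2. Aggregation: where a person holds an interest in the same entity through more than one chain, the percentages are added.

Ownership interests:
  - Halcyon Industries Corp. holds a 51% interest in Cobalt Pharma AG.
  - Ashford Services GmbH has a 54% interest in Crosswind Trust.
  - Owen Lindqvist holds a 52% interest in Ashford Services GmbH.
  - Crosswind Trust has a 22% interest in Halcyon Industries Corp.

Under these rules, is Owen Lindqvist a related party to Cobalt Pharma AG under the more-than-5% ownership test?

Chain via Ashford Services GmbH → Crosswind Trust → Halcyon Industries Corp. (R1): 52% × 54% × 22% × 51% = 3.150576% of Cobalt Pharma AG.
3.150576% does not exceed the 5% threshold, so Owen is not a related party to Cobalt Pharma AG.

No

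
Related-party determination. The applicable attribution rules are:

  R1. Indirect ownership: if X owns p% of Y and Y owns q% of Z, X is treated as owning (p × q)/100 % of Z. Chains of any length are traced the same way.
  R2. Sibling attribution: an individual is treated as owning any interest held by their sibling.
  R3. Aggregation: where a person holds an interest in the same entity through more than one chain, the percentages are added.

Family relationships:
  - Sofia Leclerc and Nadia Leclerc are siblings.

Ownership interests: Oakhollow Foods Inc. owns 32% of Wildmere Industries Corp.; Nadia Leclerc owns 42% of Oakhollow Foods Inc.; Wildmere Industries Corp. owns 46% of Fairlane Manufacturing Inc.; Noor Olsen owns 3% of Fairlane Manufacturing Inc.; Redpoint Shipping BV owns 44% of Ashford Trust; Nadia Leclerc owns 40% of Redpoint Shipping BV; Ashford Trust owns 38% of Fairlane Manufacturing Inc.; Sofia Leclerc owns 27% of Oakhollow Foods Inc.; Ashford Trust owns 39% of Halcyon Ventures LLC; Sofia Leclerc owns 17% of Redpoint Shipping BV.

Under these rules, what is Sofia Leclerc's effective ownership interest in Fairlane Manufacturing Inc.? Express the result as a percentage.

19.6872%

By sibling attribution (R2), Sofia Leclerc is treated as also owning Nadia Leclerc's interest in Oakhollow Foods Inc, giving 27% + 42% = 69%.
By sibling attribution (R2), Sofia Leclerc is treated as also owning Nadia Leclerc's interest in Redpoint Shipping BV, giving 17% + 40% = 57%.
Chain via Oakhollow Foods Inc. → Wildmere Industries Corp. (R1): 69% × 32% × 46% = 10.1568% of Fairlane Manufacturing Inc.
Chain via Redpoint Shipping BV → Ashford Trust (R1): 57% × 44% × 38% = 9.5304% of Fairlane Manufacturing Inc.
Aggregating (R3): 10.1568% + 9.5304% = 19.6872%.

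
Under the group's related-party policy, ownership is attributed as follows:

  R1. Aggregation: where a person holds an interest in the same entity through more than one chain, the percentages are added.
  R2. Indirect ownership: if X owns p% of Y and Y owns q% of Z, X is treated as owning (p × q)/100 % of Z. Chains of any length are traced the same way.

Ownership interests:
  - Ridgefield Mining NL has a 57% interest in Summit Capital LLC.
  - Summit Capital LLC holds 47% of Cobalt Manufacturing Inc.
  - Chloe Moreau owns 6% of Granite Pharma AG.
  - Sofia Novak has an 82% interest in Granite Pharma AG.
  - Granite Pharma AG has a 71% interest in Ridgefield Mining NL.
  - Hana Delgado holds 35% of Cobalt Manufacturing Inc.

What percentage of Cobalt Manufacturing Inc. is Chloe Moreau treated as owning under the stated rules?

Chain via Granite Pharma AG → Ridgefield Mining NL → Summit Capital LLC (R2): 6% × 71% × 57% × 47% = 1.141254% of Cobalt Manufacturing Inc.

1.141254%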